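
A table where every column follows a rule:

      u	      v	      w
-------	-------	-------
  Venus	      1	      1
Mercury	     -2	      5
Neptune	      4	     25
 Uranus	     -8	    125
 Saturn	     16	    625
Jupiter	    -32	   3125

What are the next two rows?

Mars  64  15625; Earth  -128  78125

Column u goes Venus, Mercury, Neptune, Uranus, Saturn, Jupiter → Mars → Earth (runs backward through the planets Mercury→Neptune).
Column v: ×(-2) each step; 1, -2, 4, -8, 16, -32 → 64 → -128.
Column w: 1, 5, 25, 125, 625, 3125 → 15625 → 78125 (×5 each step).
Putting the parts together: Mars  64  15625 and then Earth  -128  78125.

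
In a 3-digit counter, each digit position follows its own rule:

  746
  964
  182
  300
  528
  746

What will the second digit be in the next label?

For the second digit, +2 each step, mod 10: 4, 6, 8, 0, 2, 4 → 6.

6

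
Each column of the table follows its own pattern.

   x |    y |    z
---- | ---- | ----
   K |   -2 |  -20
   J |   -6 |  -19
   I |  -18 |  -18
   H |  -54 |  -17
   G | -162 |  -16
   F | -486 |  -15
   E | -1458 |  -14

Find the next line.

Column x: K, J, I, H, G, F, E → D (letters move back 1 place in the alphabet).
Column y — ×3 each step: -2, -6, -18, -54, -162, -486, -1458 → -4374.
Column z: +1 each step, so -20, -19, -18, -17, -16, -15, -14 → -13.
So the next line is D  -4374  -13.

D  -4374  -13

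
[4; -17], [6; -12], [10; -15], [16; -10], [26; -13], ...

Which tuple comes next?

[42; -8]

For the first slot, each term is the sum of the two before it: 4, 6, 10, 16, 26 → 42.
Second slot — alternating steps +5, −3, +5, −3, …: -17, -12, -15, -10, -13 → -8.
Combining the parts gives [42; -8].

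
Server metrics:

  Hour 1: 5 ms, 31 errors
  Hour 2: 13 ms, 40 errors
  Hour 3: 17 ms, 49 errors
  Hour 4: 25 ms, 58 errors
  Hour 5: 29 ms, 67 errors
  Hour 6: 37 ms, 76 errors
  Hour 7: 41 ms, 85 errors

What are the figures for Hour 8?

Ms: 5, 13, 17, 25, 29, 37, 41 → 49 (alternating steps +8, +4, +8, +4, …).
Errors goes 31, 40, 49, 58, 67, 76, 85 → 94 (+9 each step).
So the next row is 49 ms, 94 errors.

49 ms, 94 errors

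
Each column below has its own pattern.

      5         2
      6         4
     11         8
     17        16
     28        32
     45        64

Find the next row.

73  128

First component: each term is the sum of the two before it, so 5, 6, 11, 17, 28, 45 → 73.
For the second component, ×2 each step: 2, 4, 8, 16, 32, 64 → 128.
So the next row is 73  128.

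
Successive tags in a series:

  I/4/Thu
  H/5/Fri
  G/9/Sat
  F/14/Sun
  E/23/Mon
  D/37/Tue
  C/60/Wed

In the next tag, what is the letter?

B

Letter goes I, H, G, F, E, D, C → B (letters move back 1 place in the alphabet).
For the second component, each term is the sum of the two before it: 4, 5, 9, 14, 23, 37, 60 → 97.
Day: runs through the weekdays Mon→Sun, so Thu, Fri, Sat, Sun, Mon, Tue, Wed → Thu.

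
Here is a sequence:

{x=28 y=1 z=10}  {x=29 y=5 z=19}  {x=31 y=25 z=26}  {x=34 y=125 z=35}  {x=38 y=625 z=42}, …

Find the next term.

X: differences are 1, 2, 3, … (increasing by 1 each time); 28, 29, 31, 34, 38 → 43.
Y goes 1, 5, 25, 125, 625 → 3125 (×5 each step).
Z: 10, 19, 26, 35, 42 → 51 (alternating steps +9, +7, +9, +7, …).
So the next term is {x=43 y=3125 z=51}.

{x=43 y=3125 z=51}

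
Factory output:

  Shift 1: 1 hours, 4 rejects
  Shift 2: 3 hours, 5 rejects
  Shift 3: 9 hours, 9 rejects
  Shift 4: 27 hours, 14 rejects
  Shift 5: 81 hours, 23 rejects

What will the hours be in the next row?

For the hours, ×3 each step: 1, 3, 9, 27, 81 → 243.

243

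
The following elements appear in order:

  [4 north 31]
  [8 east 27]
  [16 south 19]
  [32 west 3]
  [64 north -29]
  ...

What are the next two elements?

First entry: 4, 8, 16, 32, 64 → 128 → 256 (×2 each step).
Direction: repeats north → east → south → west, so north, east, south, west, north → east → south.
Third entry: together with the first entry always sums to 35, so 31, 27, 19, 3, -29 → -93 → -221.
So the next two elements are [128 east -93] and [256 south -221].

[128 east -93], [256 south -221]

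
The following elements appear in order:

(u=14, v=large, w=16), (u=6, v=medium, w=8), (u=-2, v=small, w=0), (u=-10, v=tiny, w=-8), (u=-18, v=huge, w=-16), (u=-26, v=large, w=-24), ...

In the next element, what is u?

For the u, −8 each step: 14, 6, -2, -10, -18, -26 → -34.

-34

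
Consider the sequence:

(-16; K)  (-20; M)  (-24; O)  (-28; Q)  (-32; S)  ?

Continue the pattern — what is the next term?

First slot — −4 each step: -16, -20, -24, -28, -32 → -36.
Letter: letters move forward 2 places in the alphabet; K, M, O, Q, S → U.
Putting it together: (-36; U).

(-36; U)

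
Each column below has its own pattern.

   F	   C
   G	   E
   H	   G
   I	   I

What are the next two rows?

J  K; K  M

First letter: letters move forward 1 place in the alphabet, so F, G, H, I → J → K.
Second letter — letters move forward 2 places in the alphabet: C, E, G, I → K → M.
So the next two rows are J  K and K  M.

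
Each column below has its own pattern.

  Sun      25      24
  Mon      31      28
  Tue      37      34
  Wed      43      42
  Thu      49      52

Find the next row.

For the day, runs through the weekdays Mon→Sun: Sun, Mon, Tue, Wed, Thu → Fri.
Second component: 25, 31, 37, 43, 49 → 55 (+6 each step).
Third component: differences are 4, 6, 8, … (increasing by 2 each time), so 24, 28, 34, 42, 52 → 64.
Combining the parts gives Fri  55  64.

Fri  55  64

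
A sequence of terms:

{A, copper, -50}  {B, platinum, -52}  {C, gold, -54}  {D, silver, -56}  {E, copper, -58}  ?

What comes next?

{F, platinum, -60}

For the letter, letters move forward 1 place in the alphabet: A, B, C, D, E → F.
For the metal, repeats copper → platinum → gold → silver: copper, platinum, gold, silver, copper → platinum.
Third entry: −2 each step, so -50, -52, -54, -56, -58 → -60.
Combining the parts gives {F, platinum, -60}.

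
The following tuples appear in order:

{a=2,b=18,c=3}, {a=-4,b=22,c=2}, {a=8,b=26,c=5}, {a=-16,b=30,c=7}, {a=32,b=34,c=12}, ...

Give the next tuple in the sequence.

A: ×(-2) each step, so 2, -4, 8, -16, 32 → -64.
B: 18, 22, 26, 30, 34 → 38 (+4 each step).
For the c, each term is the sum of the two before it: 3, 2, 5, 7, 12 → 19.
So the next tuple is {a=-64,b=38,c=19}.

{a=-64,b=38,c=19}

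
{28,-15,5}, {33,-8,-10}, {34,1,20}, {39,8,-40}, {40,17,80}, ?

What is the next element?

{45,24,-160}

First coordinate — alternating steps +5, +1, +5, +1, …: 28, 33, 34, 39, 40 → 45.
For the second coordinate, alternating steps +7, +9, +7, +9, …: -15, -8, 1, 8, 17 → 24.
Third coordinate: 5, -10, 20, -40, 80 → -160 (×(-2) each step).
Combining the parts gives {45,24,-160}.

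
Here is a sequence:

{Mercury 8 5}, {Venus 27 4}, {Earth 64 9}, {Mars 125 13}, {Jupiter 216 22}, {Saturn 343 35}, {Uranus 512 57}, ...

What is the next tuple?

{Neptune 729 92}

Planet goes Mercury, Venus, Earth, Mars, Jupiter, Saturn, Uranus → Neptune (runs through the planets Mercury→Neptune).
Second part: perfect cubes: 2³, 3³, 4³, …; 8, 27, 64, 125, 216, 343, 512 → 729.
Third part — each term is the sum of the two before it: 5, 4, 9, 13, 22, 35, 57 → 92.
Putting it together: {Neptune 729 92}.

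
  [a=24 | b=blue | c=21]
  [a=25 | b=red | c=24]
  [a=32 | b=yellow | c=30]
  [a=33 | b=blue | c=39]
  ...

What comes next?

[a=40 | b=red | c=51]

A — alternating steps +1, +7, +1, +7, …: 24, 25, 32, 33 → 40.
For the b, repeats blue → red → yellow: blue, red, yellow, blue → red.
For the c, differences are 3, 6, 9, … (increasing by 3 each time): 21, 24, 30, 39 → 51.
Combining the parts gives [a=40 | b=red | c=51].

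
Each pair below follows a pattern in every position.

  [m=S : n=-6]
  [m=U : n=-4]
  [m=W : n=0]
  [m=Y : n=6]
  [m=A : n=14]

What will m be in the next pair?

M: S, U, W, Y, A → C (letters move forward 2 places in the alphabet, wrapping Z→A).
N goes -6, -4, 0, 6, 14 → 24 (differences are 2, 4, 6, … (increasing by 2 each time)).

C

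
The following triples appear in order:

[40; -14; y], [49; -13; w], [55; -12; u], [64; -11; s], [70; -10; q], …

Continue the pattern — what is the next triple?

[79; -9; o]

First slot: alternating steps +9, +6, +9, +6, …, so 40, 49, 55, 64, 70 → 79.
For the second slot, +1 each step: -14, -13, -12, -11, -10 → -9.
Letter: y, w, u, s, q → o (letters move back 2 places in the alphabet).
Putting it together: [79; -9; o].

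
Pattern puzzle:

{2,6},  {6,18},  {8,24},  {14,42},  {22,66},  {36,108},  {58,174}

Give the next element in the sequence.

{94,282}

First entry — each term is the sum of the two before it: 2, 6, 8, 14, 22, 36, 58 → 94.
Second entry — always 3 × the first entry: 6, 18, 24, 42, 66, 108, 174 → 282.
Combining the parts gives {94,282}.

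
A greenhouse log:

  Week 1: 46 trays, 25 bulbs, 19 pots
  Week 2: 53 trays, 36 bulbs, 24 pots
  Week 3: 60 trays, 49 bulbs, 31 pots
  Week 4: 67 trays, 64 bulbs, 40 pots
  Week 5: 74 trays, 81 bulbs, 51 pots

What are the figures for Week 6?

Trays: +7 each step; 46, 53, 60, 67, 74 → 81.
Bulbs goes 25, 36, 49, 64, 81 → 100 (perfect squares: 5², 6², 7², …).
Pots — differences are 5, 7, 9, … (increasing by 2 each time): 19, 24, 31, 40, 51 → 64.
So the next record is 81 trays, 100 bulbs, 64 pots.

81 trays, 100 bulbs, 64 pots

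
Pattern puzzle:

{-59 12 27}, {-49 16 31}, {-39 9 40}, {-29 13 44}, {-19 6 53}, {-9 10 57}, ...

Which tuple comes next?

First coordinate goes -59, -49, -39, -29, -19, -9 → 1 (+10 each step).
Second coordinate: alternating steps +4, −7, +4, −7, …, so 12, 16, 9, 13, 6, 10 → 3.
Third coordinate: alternating steps +4, +9, +4, +9, …; 27, 31, 40, 44, 53, 57 → 66.
Putting it together: {1 3 66}.

{1 3 66}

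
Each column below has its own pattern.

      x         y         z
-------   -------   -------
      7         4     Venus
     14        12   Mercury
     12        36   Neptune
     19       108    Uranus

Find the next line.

Column x — alternating steps +7, −2, +7, −2, …: 7, 14, 12, 19 → 17.
Column y: ×3 each step; 4, 12, 36, 108 → 324.
Column z goes Venus, Mercury, Neptune, Uranus → Saturn (runs backward through the planets Mercury→Neptune).
So the next line is 17  324  Saturn.

17  324  Saturn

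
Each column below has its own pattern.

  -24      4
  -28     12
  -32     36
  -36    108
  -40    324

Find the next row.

First component: −4 each step; -24, -28, -32, -36, -40 → -44.
Second component: ×3 each step; 4, 12, 36, 108, 324 → 972.
So the next row is -44  972.

-44  972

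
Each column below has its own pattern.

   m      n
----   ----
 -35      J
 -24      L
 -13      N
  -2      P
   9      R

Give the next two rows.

Column m: +11 each step, so -35, -24, -13, -2, 9 → 20 → 31.
Column n: letters move forward 2 places in the alphabet, so J, L, N, P, R → T → V.
So the next two rows are 20  T and 31  V.

20  T; 31  V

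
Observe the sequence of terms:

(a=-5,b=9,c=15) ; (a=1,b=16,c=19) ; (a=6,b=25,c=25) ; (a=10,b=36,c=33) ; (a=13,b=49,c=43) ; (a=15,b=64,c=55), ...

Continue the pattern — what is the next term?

A goes -5, 1, 6, 10, 13, 15 → 16 (differences are 6, 5, 4, … (decreasing by 1 each time)).
For the b, perfect squares: 3², 4², 5², …: 9, 16, 25, 36, 49, 64 → 81.
C: 15, 19, 25, 33, 43, 55 → 69 (differences are 4, 6, 8, … (increasing by 2 each time)).
Combining the parts gives (a=16,b=81,c=69).

(a=16,b=81,c=69)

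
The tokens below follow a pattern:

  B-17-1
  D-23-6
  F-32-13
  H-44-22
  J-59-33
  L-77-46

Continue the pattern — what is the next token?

Letter — letters move forward 2 places in the alphabet: B, D, F, H, J, L → N.
Second component: differences are 6, 9, 12, … (increasing by 3 each time); 17, 23, 32, 44, 59, 77 → 98.
Third component: differences are 5, 7, 9, … (increasing by 2 each time), so 1, 6, 13, 22, 33, 46 → 61.
So the next token is N-98-61.

N-98-61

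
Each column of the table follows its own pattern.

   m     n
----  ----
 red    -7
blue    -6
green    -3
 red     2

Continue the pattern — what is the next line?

Column m: repeats red → blue → green; red, blue, green, red → blue.
Column n: differences are 1, 3, 5, … (increasing by 2 each time); -7, -6, -3, 2 → 9.
Combining the parts gives blue  9.

blue  9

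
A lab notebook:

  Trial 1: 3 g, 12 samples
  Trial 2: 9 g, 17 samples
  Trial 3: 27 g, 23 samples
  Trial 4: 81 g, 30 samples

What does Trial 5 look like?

G: ×3 each step, so 3, 9, 27, 81 → 243.
Samples: differences are 5, 6, 7, … (increasing by 1 each time), so 12, 17, 23, 30 → 38.
Putting it together: 243 g, 38 samples.

243 g, 38 samples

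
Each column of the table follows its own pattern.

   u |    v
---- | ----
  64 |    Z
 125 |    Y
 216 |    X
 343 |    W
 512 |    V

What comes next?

729  U

Column u — perfect cubes: 4³, 5³, 6³, …: 64, 125, 216, 343, 512 → 729.
Column v: letters move back 1 place in the alphabet, so Z, Y, X, W, V → U.
Putting it together: 729  U.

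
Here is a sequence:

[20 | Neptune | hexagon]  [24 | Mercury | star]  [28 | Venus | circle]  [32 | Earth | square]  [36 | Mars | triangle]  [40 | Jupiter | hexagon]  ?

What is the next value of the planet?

First coordinate: +4 each step, so 20, 24, 28, 32, 36, 40 → 44.
Planet — runs through the planets Mercury→Neptune: Neptune, Mercury, Venus, Earth, Mars, Jupiter → Saturn.
Shape: hexagon, star, circle, square, triangle, hexagon → star (repeats hexagon → star → circle → square → triangle).

Saturn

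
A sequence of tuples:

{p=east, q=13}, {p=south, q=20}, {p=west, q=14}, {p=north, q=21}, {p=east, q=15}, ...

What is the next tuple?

P: repeats east → south → west → north, so east, south, west, north, east → south.
Q: alternating steps +7, −6, +7, −6, …; 13, 20, 14, 21, 15 → 22.
Putting it together: {p=south, q=22}.

{p=south, q=22}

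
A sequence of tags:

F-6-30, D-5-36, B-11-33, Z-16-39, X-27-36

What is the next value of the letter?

Letter: F, D, B, Z, X → V (letters move back 2 places in the alphabet, wrapping A→Z).

V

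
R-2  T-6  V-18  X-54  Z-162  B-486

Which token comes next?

D-1458

Letter — letters move forward 2 places in the alphabet, wrapping Z→A: R, T, V, X, Z, B → D.
For the second component, ×3 each step: 2, 6, 18, 54, 162, 486 → 1458.
Putting it together: D-1458.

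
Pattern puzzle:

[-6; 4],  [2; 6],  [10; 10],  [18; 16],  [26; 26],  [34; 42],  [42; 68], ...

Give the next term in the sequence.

[50; 110]

For the first component, +8 each step: -6, 2, 10, 18, 26, 34, 42 → 50.
Second component goes 4, 6, 10, 16, 26, 42, 68 → 110 (each term is the sum of the two before it).
Combining the parts gives [50; 110].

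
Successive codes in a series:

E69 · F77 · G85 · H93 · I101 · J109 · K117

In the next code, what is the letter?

Letter: letters move forward 1 place in the alphabet; E, F, G, H, I, J, K → L.
Second component: +8 each step, so 69, 77, 85, 93, 101, 109, 117 → 125.

L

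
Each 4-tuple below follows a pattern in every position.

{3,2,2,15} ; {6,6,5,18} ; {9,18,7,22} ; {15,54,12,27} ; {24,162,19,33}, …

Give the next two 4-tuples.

{39,486,31,40}, {63,1458,50,48}

First part: each term is the sum of the two before it; 3, 6, 9, 15, 24 → 39 → 63.
Second part: 2, 6, 18, 54, 162 → 486 → 1458 (×3 each step).
For the third part, each term is the sum of the two before it: 2, 5, 7, 12, 19 → 31 → 50.
Fourth part: differences are 3, 4, 5, … (increasing by 1 each time), so 15, 18, 22, 27, 33 → 40 → 48.
Putting the parts together: {39,486,31,40} and then {63,1458,50,48}.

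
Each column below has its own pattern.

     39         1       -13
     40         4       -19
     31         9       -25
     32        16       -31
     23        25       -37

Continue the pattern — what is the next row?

24  36  -43

First component: 39, 40, 31, 32, 23 → 24 (alternating steps +1, −9, +1, −9, …).
Second component: 1, 4, 9, 16, 25 → 36 (perfect squares: 1², 2², 3², …).
Third component: -13, -19, -25, -31, -37 → -43 (−6 each step).
So the next row is 24  36  -43.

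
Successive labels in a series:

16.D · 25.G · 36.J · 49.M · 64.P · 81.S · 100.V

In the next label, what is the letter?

Y

First component goes 16, 25, 36, 49, 64, 81, 100 → 121 (perfect squares: 4², 5², 6², …).
Letter: letters move forward 3 places in the alphabet, so D, G, J, M, P, S, V → Y.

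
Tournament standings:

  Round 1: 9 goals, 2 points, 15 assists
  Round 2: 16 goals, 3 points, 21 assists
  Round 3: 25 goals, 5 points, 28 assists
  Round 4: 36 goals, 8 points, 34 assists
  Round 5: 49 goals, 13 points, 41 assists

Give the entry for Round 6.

Goals: 9, 16, 25, 36, 49 → 64 (perfect squares: 3², 4², 5², …).
Points — each term is the sum of the two before it: 2, 3, 5, 8, 13 → 21.
Assists: alternating steps +6, +7, +6, +7, …; 15, 21, 28, 34, 41 → 47.
Putting it together: 64 goals, 21 points, 47 assists.

64 goals, 21 points, 47 assists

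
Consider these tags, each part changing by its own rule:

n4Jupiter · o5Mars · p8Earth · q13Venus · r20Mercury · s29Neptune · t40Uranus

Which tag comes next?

Letter: n, o, p, q, r, s, t → u (letters move forward 1 place in the alphabet).
For the second component, differences are 1, 3, 5, … (increasing by 2 each time): 4, 5, 8, 13, 20, 29, 40 → 53.
Planet: runs backward through the planets Mercury→Neptune; Jupiter, Mars, Earth, Venus, Mercury, Neptune, Uranus → Saturn.
So the next tag is u53Saturn.

u53Saturn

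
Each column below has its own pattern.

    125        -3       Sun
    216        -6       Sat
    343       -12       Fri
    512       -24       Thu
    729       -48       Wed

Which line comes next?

1000  -96  Tue

First component — perfect cubes: 5³, 6³, 7³, …: 125, 216, 343, 512, 729 → 1000.
Second component: -3, -6, -12, -24, -48 → -96 (×2 each step).
For the day, runs backward through the weekdays Mon→Sun: Sun, Sat, Fri, Thu, Wed → Tue.
So the next line is 1000  -96  Tue.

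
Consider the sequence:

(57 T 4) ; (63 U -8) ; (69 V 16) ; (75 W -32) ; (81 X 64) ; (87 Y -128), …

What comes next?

First entry: +6 each step; 57, 63, 69, 75, 81, 87 → 93.
Letter: letters move forward 1 place in the alphabet, so T, U, V, W, X, Y → Z.
Third entry: ×(-2) each step, so 4, -8, 16, -32, 64, -128 → 256.
Putting it together: (93 Z 256).

(93 Z 256)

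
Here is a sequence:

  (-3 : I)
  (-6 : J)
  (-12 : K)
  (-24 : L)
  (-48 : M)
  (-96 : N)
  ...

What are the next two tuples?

For the first part, ×2 each step: -3, -6, -12, -24, -48, -96 → -192 → -384.
Letter — letters move forward 1 place in the alphabet: I, J, K, L, M, N → O → P.
Putting the parts together: (-192 : O) and then (-384 : P).

(-192 : O), (-384 : P)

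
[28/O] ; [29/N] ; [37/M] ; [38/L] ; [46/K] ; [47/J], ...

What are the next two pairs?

For the first component, alternating steps +1, +8, +1, +8, …: 28, 29, 37, 38, 46, 47 → 55 → 56.
Letter: letters move back 1 place in the alphabet; O, N, M, L, K, J → I → H.
So the next two pairs are [55/I] and [56/H].

[55/I], [56/H]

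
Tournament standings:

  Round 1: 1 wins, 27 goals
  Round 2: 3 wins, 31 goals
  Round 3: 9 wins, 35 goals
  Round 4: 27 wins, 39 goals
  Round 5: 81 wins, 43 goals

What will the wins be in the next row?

Wins: 1, 3, 9, 27, 81 → 243 (×3 each step).

243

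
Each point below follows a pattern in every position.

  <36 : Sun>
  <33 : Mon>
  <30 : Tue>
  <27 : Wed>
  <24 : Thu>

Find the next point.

<21 : Fri>

First slot goes 36, 33, 30, 27, 24 → 21 (−3 each step).
Day: Sun, Mon, Tue, Wed, Thu → Fri (runs through the weekdays Mon→Sun).
Combining the parts gives <21 : Fri>.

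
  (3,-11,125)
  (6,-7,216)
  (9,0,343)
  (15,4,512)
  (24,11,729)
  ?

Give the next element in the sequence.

First coordinate: 3, 6, 9, 15, 24 → 39 (each term is the sum of the two before it).
Second coordinate: alternating steps +4, +7, +4, +7, …, so -11, -7, 0, 4, 11 → 15.
Third coordinate — perfect cubes: 5³, 6³, 7³, …: 125, 216, 343, 512, 729 → 1000.
Combining the parts gives (39,15,1000).

(39,15,1000)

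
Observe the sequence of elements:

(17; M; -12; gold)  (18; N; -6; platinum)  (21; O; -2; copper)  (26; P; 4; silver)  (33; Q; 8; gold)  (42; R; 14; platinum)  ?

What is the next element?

(53; S; 18; copper)

First coordinate: 17, 18, 21, 26, 33, 42 → 53 (differences are 1, 3, 5, … (increasing by 2 each time)).
For the letter, letters move forward 1 place in the alphabet: M, N, O, P, Q, R → S.
For the third coordinate, alternating steps +6, +4, +6, +4, …: -12, -6, -2, 4, 8, 14 → 18.
Metal — repeats gold → platinum → copper → silver: gold, platinum, copper, silver, gold, platinum → copper.
Combining the parts gives (53; S; 18; copper).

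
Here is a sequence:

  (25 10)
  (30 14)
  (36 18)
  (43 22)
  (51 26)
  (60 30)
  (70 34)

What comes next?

First component: differences are 5, 6, 7, … (increasing by 1 each time); 25, 30, 36, 43, 51, 60, 70 → 81.
Second component: +4 each step; 10, 14, 18, 22, 26, 30, 34 → 38.
Putting it together: (81 38).

(81 38)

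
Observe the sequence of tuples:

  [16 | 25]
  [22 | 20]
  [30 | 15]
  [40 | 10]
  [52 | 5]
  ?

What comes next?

First coordinate: 16, 22, 30, 40, 52 → 66 (differences are 6, 8, 10, … (increasing by 2 each time)).
For the second coordinate, −5 each step: 25, 20, 15, 10, 5 → 0.
So the next tuple is [66 | 0].

[66 | 0]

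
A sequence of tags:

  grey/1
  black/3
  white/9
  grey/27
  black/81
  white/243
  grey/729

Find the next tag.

Shade: grey, black, white, grey, black, white, grey → black (repeats grey → black → white).
Second component: ×3 each step, so 1, 3, 9, 27, 81, 243, 729 → 2187.
Combining the parts gives black/2187.

black/2187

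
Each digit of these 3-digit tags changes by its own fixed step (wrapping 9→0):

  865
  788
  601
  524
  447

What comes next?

For the first digit, −1 each step, mod 10: 8, 7, 6, 5, 4 → 3.
Second digit: +2 each step, mod 10; 6, 8, 0, 2, 4 → 6.
Third digit: +3 each step, mod 10; 5, 8, 1, 4, 7 → 0.
Combining the parts gives 360.

360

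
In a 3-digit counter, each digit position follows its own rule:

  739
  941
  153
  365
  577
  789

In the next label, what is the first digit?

9

For the first digit, +2 each step, mod 10: 7, 9, 1, 3, 5, 7 → 9.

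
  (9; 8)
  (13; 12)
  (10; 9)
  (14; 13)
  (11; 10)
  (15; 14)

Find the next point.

For the first entry, alternating steps +4, −3, +4, −3, …: 9, 13, 10, 14, 11, 15 → 12.
Second entry: always 1 less than the first entry; 8, 12, 9, 13, 10, 14 → 11.
Putting it together: (12; 11).

(12; 11)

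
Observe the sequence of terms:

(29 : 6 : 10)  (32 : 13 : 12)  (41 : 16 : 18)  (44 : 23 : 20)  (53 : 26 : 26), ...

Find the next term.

For the first slot, alternating steps +3, +9, +3, +9, …: 29, 32, 41, 44, 53 → 56.
Second slot — alternating steps +7, +3, +7, +3, …: 6, 13, 16, 23, 26 → 33.
Third slot: alternating steps +2, +6, +2, +6, …; 10, 12, 18, 20, 26 → 28.
Putting it together: (56 : 33 : 28).

(56 : 33 : 28)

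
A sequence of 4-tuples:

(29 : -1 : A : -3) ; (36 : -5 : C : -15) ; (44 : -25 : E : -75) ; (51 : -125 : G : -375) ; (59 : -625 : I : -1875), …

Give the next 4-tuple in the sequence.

First coordinate: alternating steps +7, +8, +7, +8, …, so 29, 36, 44, 51, 59 → 66.
Second coordinate: ×5 each step, so -1, -5, -25, -125, -625 → -3125.
Letter — letters move forward 2 places in the alphabet: A, C, E, G, I → K.
Fourth coordinate: -3, -15, -75, -375, -1875 → -9375 (×5 each step).
So the next 4-tuple is (66 : -3125 : K : -9375).

(66 : -3125 : K : -9375)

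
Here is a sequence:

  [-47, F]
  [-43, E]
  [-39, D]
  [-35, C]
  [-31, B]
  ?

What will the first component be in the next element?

For the first component, +4 each step: -47, -43, -39, -35, -31 → -27.

-27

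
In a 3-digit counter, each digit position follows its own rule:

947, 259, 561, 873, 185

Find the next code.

First digit: 9, 2, 5, 8, 1 → 4 (+3 each step, mod 10).
Second digit — +1 each step, mod 10: 4, 5, 6, 7, 8 → 9.
Third digit goes 7, 9, 1, 3, 5 → 7 (+2 each step, mod 10).
So the next code is 497.

497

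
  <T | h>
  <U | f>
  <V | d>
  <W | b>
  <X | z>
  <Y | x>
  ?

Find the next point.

First letter goes T, U, V, W, X, Y → Z (letters move forward 1 place in the alphabet).
Second letter — letters move back 2 places in the alphabet, wrapping A→Z: h, f, d, b, z, x → v.
So the next point is <Z | v>.

<Z | v>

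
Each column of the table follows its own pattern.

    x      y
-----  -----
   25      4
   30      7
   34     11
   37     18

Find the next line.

39  29

Column x goes 25, 30, 34, 37 → 39 (differences are 5, 4, 3, … (decreasing by 1 each time)).
Column y goes 4, 7, 11, 18 → 29 (each term is the sum of the two before it).
Putting it together: 39  29.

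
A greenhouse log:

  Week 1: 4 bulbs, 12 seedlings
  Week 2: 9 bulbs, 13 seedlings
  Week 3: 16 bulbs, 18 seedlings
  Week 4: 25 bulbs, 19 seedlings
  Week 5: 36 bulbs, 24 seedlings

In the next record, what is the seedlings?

For the seedlings, alternating steps +1, +5, +1, +5, …: 12, 13, 18, 19, 24 → 25.

25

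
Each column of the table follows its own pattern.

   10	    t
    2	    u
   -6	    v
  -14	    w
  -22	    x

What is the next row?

First component: −8 each step, so 10, 2, -6, -14, -22 → -30.
Letter: letters move forward 1 place in the alphabet; t, u, v, w, x → y.
Putting it together: -30  y.

-30  y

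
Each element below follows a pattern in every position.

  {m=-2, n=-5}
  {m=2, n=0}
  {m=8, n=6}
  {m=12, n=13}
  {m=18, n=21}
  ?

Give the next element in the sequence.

M: alternating steps +4, +6, +4, +6, …, so -2, 2, 8, 12, 18 → 22.
N — differences are 5, 6, 7, … (increasing by 1 each time): -5, 0, 6, 13, 21 → 30.
So the next element is {m=22, n=30}.

{m=22, n=30}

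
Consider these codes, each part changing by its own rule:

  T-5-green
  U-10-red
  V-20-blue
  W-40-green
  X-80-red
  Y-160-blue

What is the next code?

Letter: letters move forward 1 place in the alphabet, so T, U, V, W, X, Y → Z.
For the second component, ×2 each step: 5, 10, 20, 40, 80, 160 → 320.
Colour: green, red, blue, green, red, blue → green (repeats green → red → blue).
So the next code is Z-320-green.

Z-320-green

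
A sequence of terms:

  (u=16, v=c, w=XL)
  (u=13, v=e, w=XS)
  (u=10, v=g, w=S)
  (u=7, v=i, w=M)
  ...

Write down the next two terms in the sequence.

U: 16, 13, 10, 7 → 4 → 1 (−3 each step).
V: letters move forward 2 places in the alphabet; c, e, g, i → k → m.
W: runs through clothing sizes XS→XL, so XL, XS, S, M → L → XL.
Putting the parts together: (u=4, v=k, w=L) and then (u=1, v=m, w=XL).

(u=4, v=k, w=L), (u=1, v=m, w=XL)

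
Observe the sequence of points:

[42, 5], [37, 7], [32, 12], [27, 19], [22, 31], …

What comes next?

First value goes 42, 37, 32, 27, 22 → 17 (−5 each step).
Second value: each term is the sum of the two before it; 5, 7, 12, 19, 31 → 50.
Putting it together: [17, 50].

[17, 50]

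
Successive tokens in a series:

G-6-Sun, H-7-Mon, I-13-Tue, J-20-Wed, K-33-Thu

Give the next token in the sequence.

L-53-Fri

For the letter, letters move forward 1 place in the alphabet: G, H, I, J, K → L.
Second component — each term is the sum of the two before it: 6, 7, 13, 20, 33 → 53.
Day goes Sun, Mon, Tue, Wed, Thu → Fri (runs through the weekdays Mon→Sun).
So the next token is L-53-Fri.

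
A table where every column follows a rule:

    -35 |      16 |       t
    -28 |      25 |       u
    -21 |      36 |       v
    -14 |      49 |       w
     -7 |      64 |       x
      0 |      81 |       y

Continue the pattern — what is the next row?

First component goes -35, -28, -21, -14, -7, 0 → 7 (+7 each step).
Second component: perfect squares: 4², 5², 6², …; 16, 25, 36, 49, 64, 81 → 100.
Letter: letters move forward 1 place in the alphabet; t, u, v, w, x, y → z.
So the next row is 7  100  z.

7  100  z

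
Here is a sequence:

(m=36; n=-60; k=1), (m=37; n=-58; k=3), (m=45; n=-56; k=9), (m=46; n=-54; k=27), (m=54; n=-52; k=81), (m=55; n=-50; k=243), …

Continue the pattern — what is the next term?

(m=63; n=-48; k=729)

M: alternating steps +1, +8, +1, +8, …, so 36, 37, 45, 46, 54, 55 → 63.
N goes -60, -58, -56, -54, -52, -50 → -48 (+2 each step).
For the k, ×3 each step: 1, 3, 9, 27, 81, 243 → 729.
Putting it together: (m=63; n=-48; k=729).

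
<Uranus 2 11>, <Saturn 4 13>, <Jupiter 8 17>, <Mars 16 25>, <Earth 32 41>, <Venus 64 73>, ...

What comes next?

Planet — runs backward through the planets Mercury→Neptune: Uranus, Saturn, Jupiter, Mars, Earth, Venus → Mercury.
Second coordinate — ×2 each step: 2, 4, 8, 16, 32, 64 → 128.
Third coordinate: always 9 more than the second coordinate; 11, 13, 17, 25, 41, 73 → 137.
Putting it together: <Mercury 128 137>.

<Mercury 128 137>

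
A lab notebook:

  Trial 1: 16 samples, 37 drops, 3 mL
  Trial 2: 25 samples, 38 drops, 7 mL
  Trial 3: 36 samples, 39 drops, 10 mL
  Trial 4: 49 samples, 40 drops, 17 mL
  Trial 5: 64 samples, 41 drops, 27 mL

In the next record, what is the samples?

Samples: 16, 25, 36, 49, 64 → 81 (perfect squares: 4², 5², 6², …).

81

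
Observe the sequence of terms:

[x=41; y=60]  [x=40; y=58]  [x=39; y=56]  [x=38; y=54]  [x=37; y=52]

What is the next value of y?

50

Y: −2 each step; 60, 58, 56, 54, 52 → 50.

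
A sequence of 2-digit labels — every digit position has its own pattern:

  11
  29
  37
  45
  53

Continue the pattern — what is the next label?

First digit: +1 each step, mod 10; 1, 2, 3, 4, 5 → 6.
Second digit: 1, 9, 7, 5, 3 → 1 (−2 each step, mod 10).
Putting it together: 61.

61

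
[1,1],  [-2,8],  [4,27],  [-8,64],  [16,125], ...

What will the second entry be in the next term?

216

Second entry goes 1, 8, 27, 64, 125 → 216 (perfect cubes: 1³, 2³, 3³, …).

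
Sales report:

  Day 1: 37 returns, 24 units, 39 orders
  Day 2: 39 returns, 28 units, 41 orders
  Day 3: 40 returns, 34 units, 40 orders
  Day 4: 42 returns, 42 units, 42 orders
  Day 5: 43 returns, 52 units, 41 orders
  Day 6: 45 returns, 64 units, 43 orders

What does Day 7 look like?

46 returns, 78 units, 42 orders

Returns: alternating steps +2, +1, +2, +1, …, so 37, 39, 40, 42, 43, 45 → 46.
Units goes 24, 28, 34, 42, 52, 64 → 78 (differences are 4, 6, 8, … (increasing by 2 each time)).
For the orders, alternating steps +2, −1, +2, −1, …: 39, 41, 40, 42, 41, 43 → 42.
Combining the parts gives 46 returns, 78 units, 42 orders.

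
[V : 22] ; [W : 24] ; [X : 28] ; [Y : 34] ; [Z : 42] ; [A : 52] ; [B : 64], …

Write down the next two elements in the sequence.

Letter: letters move forward 1 place in the alphabet, wrapping Z→A; V, W, X, Y, Z, A, B → C → D.
For the second entry, differences are 2, 4, 6, … (increasing by 2 each time): 22, 24, 28, 34, 42, 52, 64 → 78 → 94.
So the next two elements are [C : 78] and [D : 94].

[C : 78], [D : 94]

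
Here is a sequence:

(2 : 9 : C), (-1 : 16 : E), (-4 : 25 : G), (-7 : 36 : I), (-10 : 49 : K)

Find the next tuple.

First part: 2, -1, -4, -7, -10 → -13 (−3 each step).
Second part goes 9, 16, 25, 36, 49 → 64 (perfect squares: 3², 4², 5², …).
For the letter, letters move forward 2 places in the alphabet: C, E, G, I, K → M.
Combining the parts gives (-13 : 64 : M).

(-13 : 64 : M)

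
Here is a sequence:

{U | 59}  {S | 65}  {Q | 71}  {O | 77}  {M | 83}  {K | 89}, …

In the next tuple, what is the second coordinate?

Letter goes U, S, Q, O, M, K → I (letters move back 2 places in the alphabet).
Second coordinate: +6 each step; 59, 65, 71, 77, 83, 89 → 95.

95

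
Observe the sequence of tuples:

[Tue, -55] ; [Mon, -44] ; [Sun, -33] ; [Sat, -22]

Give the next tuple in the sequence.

[Fri, -11]

Day: runs backward through the weekdays Mon→Sun, so Tue, Mon, Sun, Sat → Fri.
Second slot: +11 each step; -55, -44, -33, -22 → -11.
So the next tuple is [Fri, -11].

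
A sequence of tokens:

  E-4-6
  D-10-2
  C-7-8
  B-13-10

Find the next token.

A-10-18

Letter: letters move back 1 place in the alphabet, so E, D, C, B → A.
Second component: 4, 10, 7, 13 → 10 (alternating steps +6, −3, +6, −3, …).
For the third component, each term is the sum of the two before it: 6, 2, 8, 10 → 18.
Combining the parts gives A-10-18.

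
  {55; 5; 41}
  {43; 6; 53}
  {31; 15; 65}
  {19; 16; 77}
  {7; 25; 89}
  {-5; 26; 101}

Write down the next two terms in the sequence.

First slot — −12 each step: 55, 43, 31, 19, 7, -5 → -17 → -29.
Second slot — alternating steps +1, +9, +1, +9, …: 5, 6, 15, 16, 25, 26 → 35 → 36.
Third slot: 41, 53, 65, 77, 89, 101 → 113 → 125 (+12 each step).
So the next two terms are {-17; 35; 113} and {-29; 36; 125}.

{-17; 35; 113}, {-29; 36; 125}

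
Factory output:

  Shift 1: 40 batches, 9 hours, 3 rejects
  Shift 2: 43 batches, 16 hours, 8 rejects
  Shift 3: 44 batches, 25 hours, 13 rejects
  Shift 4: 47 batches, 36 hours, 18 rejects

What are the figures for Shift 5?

48 batches, 49 hours, 23 rejects

Batches — alternating steps +3, +1, +3, +1, …: 40, 43, 44, 47 → 48.
For the hours, perfect squares: 3², 4², 5², …: 9, 16, 25, 36 → 49.
Rejects: 3, 8, 13, 18 → 23 (+5 each step).
So the next record is 48 batches, 49 hours, 23 rejects.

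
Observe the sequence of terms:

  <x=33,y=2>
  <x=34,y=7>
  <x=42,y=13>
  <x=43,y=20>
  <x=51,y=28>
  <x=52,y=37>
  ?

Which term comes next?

<x=60,y=47>

X: alternating steps +1, +8, +1, +8, …, so 33, 34, 42, 43, 51, 52 → 60.
Y: differences are 5, 6, 7, … (increasing by 1 each time), so 2, 7, 13, 20, 28, 37 → 47.
Putting it together: <x=60,y=47>.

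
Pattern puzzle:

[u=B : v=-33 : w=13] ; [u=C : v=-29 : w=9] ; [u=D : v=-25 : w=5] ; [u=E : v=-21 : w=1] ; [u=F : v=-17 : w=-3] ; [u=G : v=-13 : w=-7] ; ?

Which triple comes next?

[u=H : v=-9 : w=-11]

U goes B, C, D, E, F, G → H (letters move forward 1 place in the alphabet).
V — +4 each step: -33, -29, -25, -21, -17, -13 → -9.
W — together with the v always sums to -20: 13, 9, 5, 1, -3, -7 → -11.
So the next triple is [u=H : v=-9 : w=-11].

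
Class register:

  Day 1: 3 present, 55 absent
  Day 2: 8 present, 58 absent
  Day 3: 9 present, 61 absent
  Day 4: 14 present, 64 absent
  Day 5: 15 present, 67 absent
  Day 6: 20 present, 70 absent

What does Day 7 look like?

21 present, 73 absent

Present: alternating steps +5, +1, +5, +1, …; 3, 8, 9, 14, 15, 20 → 21.
Absent: +3 each step, so 55, 58, 61, 64, 67, 70 → 73.
Putting it together: 21 present, 73 absent.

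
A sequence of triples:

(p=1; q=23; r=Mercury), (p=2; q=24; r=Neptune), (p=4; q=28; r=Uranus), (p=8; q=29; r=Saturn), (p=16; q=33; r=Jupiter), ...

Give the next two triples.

P: ×2 each step; 1, 2, 4, 8, 16 → 32 → 64.
Q goes 23, 24, 28, 29, 33 → 34 → 38 (alternating steps +1, +4, +1, +4, …).
R goes Mercury, Neptune, Uranus, Saturn, Jupiter → Mars → Earth (runs backward through the planets Mercury→Neptune).
So the next two triples are (p=32; q=34; r=Mars) and (p=64; q=38; r=Earth).

(p=32; q=34; r=Mars), (p=64; q=38; r=Earth)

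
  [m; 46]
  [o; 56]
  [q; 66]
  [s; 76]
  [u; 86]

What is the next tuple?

[w; 96]

Letter goes m, o, q, s, u → w (letters move forward 2 places in the alphabet).
Second coordinate: +10 each step, so 46, 56, 66, 76, 86 → 96.
Combining the parts gives [w; 96].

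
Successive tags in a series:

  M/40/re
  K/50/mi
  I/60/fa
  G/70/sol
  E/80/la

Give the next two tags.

C/90/ti, A/100/do

Letter goes M, K, I, G, E → C → A (letters move back 2 places in the alphabet).
Second component: +10 each step, so 40, 50, 60, 70, 80 → 90 → 100.
Note goes re, mi, fa, sol, la → ti → do (runs through the solfège scale do→ti).
So the next two tags are C/90/ti and A/100/do.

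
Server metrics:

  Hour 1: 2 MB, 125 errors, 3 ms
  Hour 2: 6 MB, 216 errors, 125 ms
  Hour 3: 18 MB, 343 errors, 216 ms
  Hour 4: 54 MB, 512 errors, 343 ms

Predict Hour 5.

For the MB, ×3 each step: 2, 6, 18, 54 → 162.
For the errors, perfect cubes: 5³, 6³, 7³, …: 125, 216, 343, 512 → 729.
Ms goes 3, 125, 216, 343 → 512 (always the previous value of the errors).
So the next row is 162 MB, 729 errors, 512 ms.

162 MB, 729 errors, 512 ms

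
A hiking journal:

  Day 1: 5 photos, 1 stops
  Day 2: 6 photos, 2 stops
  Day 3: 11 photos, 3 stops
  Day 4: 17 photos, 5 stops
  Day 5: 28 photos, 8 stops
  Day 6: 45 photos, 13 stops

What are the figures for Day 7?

Photos goes 5, 6, 11, 17, 28, 45 → 73 (each term is the sum of the two before it).
Stops goes 1, 2, 3, 5, 8, 13 → 21 (each term is the sum of the two before it).
Putting it together: 73 photos, 21 stops.

73 photos, 21 stops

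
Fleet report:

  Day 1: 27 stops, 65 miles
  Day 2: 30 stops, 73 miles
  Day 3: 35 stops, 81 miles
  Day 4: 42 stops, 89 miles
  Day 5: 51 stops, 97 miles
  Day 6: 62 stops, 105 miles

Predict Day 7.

For the stops, differences are 3, 5, 7, … (increasing by 2 each time): 27, 30, 35, 42, 51, 62 → 75.
For the miles, +8 each step: 65, 73, 81, 89, 97, 105 → 113.
Combining the parts gives 75 stops, 113 miles.

75 stops, 113 miles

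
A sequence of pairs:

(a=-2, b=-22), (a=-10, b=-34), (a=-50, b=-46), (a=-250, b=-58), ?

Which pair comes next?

(a=-1250, b=-70)

A — ×5 each step: -2, -10, -50, -250 → -1250.
For the b, −12 each step: -22, -34, -46, -58 → -70.
Combining the parts gives (a=-1250, b=-70).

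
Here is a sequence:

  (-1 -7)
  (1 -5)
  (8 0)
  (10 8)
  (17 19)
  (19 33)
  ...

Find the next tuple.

For the first coordinate, alternating steps +2, +7, +2, +7, …: -1, 1, 8, 10, 17, 19 → 26.
Second coordinate goes -7, -5, 0, 8, 19, 33 → 50 (differences are 2, 5, 8, … (increasing by 3 each time)).
Combining the parts gives (26 50).

(26 50)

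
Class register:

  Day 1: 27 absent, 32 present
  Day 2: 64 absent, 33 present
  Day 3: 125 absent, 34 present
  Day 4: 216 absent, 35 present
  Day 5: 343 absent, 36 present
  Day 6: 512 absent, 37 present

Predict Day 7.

729 absent, 38 present

Absent goes 27, 64, 125, 216, 343, 512 → 729 (perfect cubes: 3³, 4³, 5³, …).
Present: 32, 33, 34, 35, 36, 37 → 38 (+1 each step).
So the next row is 729 absent, 38 present.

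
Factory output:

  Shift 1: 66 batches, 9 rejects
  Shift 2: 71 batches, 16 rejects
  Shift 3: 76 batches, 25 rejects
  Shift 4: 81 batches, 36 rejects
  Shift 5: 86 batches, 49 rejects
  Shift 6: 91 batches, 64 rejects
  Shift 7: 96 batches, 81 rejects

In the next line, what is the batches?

Batches goes 66, 71, 76, 81, 86, 91, 96 → 101 (+5 each step).

101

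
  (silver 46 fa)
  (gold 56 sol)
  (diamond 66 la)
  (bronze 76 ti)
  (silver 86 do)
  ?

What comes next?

(gold 96 re)

For the rank, repeats silver → gold → diamond → bronze: silver, gold, diamond, bronze, silver → gold.
Second part — +10 each step: 46, 56, 66, 76, 86 → 96.
For the note, runs through the solfège scale do→ti: fa, sol, la, ti, do → re.
So the next element is (gold 96 re).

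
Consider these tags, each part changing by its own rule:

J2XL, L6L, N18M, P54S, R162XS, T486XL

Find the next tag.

Letter goes J, L, N, P, R, T → V (letters move forward 2 places in the alphabet).
Second component: ×3 each step, so 2, 6, 18, 54, 162, 486 → 1458.
Size: XL, L, M, S, XS, XL → L (repeats XL → L → M → S → XS).
So the next tag is V1458L.

V1458L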